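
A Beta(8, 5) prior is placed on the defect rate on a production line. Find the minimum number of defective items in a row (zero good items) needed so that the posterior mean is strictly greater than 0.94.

After k defective items and 0 good items the posterior is Beta(8+k, 5), with mean (8+k)/(8+5+k).
Set (8+k)/(13+k) > 0.94 and solve: k > (0.94·13 − 8)/(1 − 0.94) = 70.333.
The smallest integer exceeding 70.333 is 71, and checking k=71: (79)/(84) = 0.9405 > 0.94.

k = 71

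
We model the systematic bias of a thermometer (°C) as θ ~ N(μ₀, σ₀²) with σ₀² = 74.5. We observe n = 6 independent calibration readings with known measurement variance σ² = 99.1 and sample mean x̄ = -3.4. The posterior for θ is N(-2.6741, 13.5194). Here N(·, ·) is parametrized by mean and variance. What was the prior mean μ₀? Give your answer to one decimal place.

With known observation variance, the Normal–Normal posterior has precision τ_n = τ₀ + n/σ² and mean μ_n = (τ₀μ₀ + (n/σ²)x̄)/τ_n.
Here τ₀ = 1/74.5 = 0.013423 and τ_data = 6/99.1 = 0.060545, so τ_n = 0.073968.
Rearranging for μ₀: μ₀ = (μ_n·τ_n − τ_data·x̄)/τ₀ = (-2.6741·0.073968 − 0.060545·-3.4) / 0.013423 = 0.008055/0.013423 ≈ 0.6.

μ₀ = 0.6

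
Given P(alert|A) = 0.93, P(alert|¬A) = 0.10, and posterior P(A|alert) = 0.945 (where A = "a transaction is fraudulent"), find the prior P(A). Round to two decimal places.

Bayes' rule in odds form gives O(A|E) = O(A)·[P(E|A)/P(E|¬A)], hence O(A) = O(A|E)/LR.
Posterior odds = 0.945/(1−0.945) = 17.1818. LR = 0.93/0.10 = 9.3000.
Prior odds = 17.1818/9.3000 = 1.8475, so P(A) = 1.8475/(1+1.8475) ≈ 0.65.

P(A) = 0.65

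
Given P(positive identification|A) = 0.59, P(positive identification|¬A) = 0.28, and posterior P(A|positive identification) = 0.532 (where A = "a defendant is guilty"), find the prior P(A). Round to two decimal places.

Bayes' rule in odds form gives O(A|E) = O(A)·[P(E|A)/P(E|¬A)], hence O(A) = O(A|E)/LR.
Posterior odds = 0.532/(1−0.532) = 1.1368. LR = 0.59/0.28 = 2.1071.
Prior odds = 1.1368/2.1071 = 0.5395, so P(A) = 0.5395/(1+0.5395) ≈ 0.35.

P(A) = 0.35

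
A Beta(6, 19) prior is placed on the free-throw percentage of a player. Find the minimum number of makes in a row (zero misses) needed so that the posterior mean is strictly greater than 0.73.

After k makes and 0 misses the posterior is Beta(6+k, 19), with mean (6+k)/(6+19+k).
Set (6+k)/(25+k) > 0.73 and solve: k > (0.73·25 − 6)/(1 − 0.73) = 45.370.
The smallest integer exceeding 45.370 is 46, and checking k=46: (52)/(71) = 0.7324 > 0.73.

k = 46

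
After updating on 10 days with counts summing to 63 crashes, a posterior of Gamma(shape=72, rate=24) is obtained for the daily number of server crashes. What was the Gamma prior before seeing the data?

Gamma(shape=9, rate=14)

Gamma–Poisson conjugacy: posterior shape = α + Σxᵢ, posterior rate = β + n.
So α = 72 − 63 = 9 and β = 24 − 10 = 14.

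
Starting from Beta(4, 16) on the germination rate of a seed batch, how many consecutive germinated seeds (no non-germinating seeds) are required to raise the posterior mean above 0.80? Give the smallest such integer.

After k germinated seeds and 0 non-germinating seeds the posterior is Beta(4+k, 16), with mean (4+k)/(4+16+k).
Set (4+k)/(20+k) > 0.80 and solve: k > (0.80·20 − 4)/(1 − 0.80) = 60.000.
The smallest integer exceeding 60.000 is 61.

k = 61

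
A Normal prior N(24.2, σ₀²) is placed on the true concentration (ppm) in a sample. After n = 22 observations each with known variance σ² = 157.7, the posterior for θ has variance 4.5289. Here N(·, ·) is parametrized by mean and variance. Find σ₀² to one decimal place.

σ₀² = 12.3

For the Normal–Normal model with known σ², precisions add: τ_n = τ₀ + n/σ².
So 1/σ₀² = 1/4.5289 − 22/157.7 = 0.220804 − 0.139505 = 0.081299.
Hence σ₀² = 1/0.081299 ≈ 12.3.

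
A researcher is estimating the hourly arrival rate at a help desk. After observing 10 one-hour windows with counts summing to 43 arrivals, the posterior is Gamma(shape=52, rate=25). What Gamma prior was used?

A Gamma(α, β) prior (rate parametrization) on a Poisson rate with n observations summing to S gives posterior Gamma(α+S, β+n).
So α = 52 − 43 = 9 and β = 25 − 10 = 15.

Gamma(shape=9, rate=15)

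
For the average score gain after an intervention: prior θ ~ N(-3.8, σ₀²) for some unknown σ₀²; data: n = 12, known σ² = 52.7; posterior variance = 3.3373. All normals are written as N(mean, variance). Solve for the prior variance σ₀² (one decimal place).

For the Normal–Normal model with known σ², precisions add: τ_n = τ₀ + n/σ².
So 1/σ₀² = 1/3.3373 − 12/52.7 = 0.299643 − 0.227704 = 0.071939.
Hence σ₀² = 1/0.071939 ≈ 13.9.

σ₀² = 13.9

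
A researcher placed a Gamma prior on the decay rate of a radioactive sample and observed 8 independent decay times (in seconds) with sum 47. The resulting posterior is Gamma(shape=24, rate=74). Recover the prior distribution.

For an exponential likelihood with a Gamma(α, β) prior on the rate, n observations with total T give posterior Gamma(α+n, β+T).
So α = 24 − 8 = 16 and β = 74 − 47 = 27.

Gamma(shape=16, rate=27)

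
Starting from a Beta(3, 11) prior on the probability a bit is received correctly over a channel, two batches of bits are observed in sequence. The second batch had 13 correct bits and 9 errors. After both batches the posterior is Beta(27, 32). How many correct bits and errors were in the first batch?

Sequential conjugate updates are equivalent to a single update on the pooled data, so total successes = posterior α − prior α and total failures = posterior β − prior β.
Total across both batches: 27−3=24 correct bits, 32−11=21 errors.
Subtract the second batch: 24−13=11 correct bits and 21−9=12 errors.

11 correct bits and 12 errors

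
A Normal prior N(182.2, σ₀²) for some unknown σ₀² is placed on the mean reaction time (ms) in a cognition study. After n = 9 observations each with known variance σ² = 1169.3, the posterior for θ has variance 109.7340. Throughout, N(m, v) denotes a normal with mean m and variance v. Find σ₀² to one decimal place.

Posterior precision equals prior precision plus data precision: 1/σ_n² = 1/σ₀² + n/σ².
So 1/σ₀² = 1/109.7340 − 9/1169.3 = 0.009113 − 0.007697 = 0.001416.
Hence σ₀² = 1/0.001416 ≈ 706.2.

σ₀² = 706.2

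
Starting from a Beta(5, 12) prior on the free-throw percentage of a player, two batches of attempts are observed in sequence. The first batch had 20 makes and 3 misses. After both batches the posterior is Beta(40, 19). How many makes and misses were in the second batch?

Because Beta–binomial updating is additive in the counts, the combined data contributed (α_post−α_prior, β_post−β_prior) successes and failures.
Total across both batches: 40−5=35 makes, 19−12=7 misses.
Subtract the first batch: 35−20=15 makes and 7−3=4 misses.

15 makes and 4 misses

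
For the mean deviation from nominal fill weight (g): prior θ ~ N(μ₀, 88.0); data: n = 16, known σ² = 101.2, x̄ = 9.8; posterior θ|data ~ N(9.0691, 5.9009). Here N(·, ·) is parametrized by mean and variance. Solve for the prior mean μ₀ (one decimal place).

With known observation variance, the Normal–Normal posterior has precision τ_n = τ₀ + n/σ² and mean μ_n = (τ₀μ₀ + (n/σ²)x̄)/τ_n.
Here τ₀ = 1/88.0 = 0.011364 and τ_data = 16/101.2 = 0.158103, so τ_n = 0.169467.
Rearranging for μ₀: μ₀ = (μ_n·τ_n − τ_data·x̄)/τ₀ = (9.0691·0.169467 − 0.158103·9.8) / 0.011364 = -0.012496/0.011364 ≈ -1.1.

μ₀ = -1.1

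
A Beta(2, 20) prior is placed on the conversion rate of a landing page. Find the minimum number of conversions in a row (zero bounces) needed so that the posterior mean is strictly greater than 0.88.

After k conversions and 0 bounces the posterior is Beta(2+k, 20), with mean (2+k)/(2+20+k).
Set (2+k)/(22+k) > 0.88 and solve: k > (0.88·22 − 2)/(1 − 0.88) = 144.667.
The smallest integer exceeding 144.667 is 145.

k = 145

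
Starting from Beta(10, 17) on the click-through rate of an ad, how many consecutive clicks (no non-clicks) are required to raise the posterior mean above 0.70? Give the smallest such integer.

After k clicks and 0 non-clicks the posterior is Beta(10+k, 17), with mean (10+k)/(10+17+k).
Set (10+k)/(27+k) > 0.70 and solve: k > (0.70·27 − 10)/(1 − 0.70) = 29.667.
The smallest integer exceeding 29.667 is 30, and checking k=30: (40)/(57) = 0.7018 > 0.70.

k = 30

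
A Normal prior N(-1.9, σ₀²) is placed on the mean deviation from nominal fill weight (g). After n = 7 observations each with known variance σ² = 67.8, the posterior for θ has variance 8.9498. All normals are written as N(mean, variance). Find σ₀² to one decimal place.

For the Normal–Normal model with known σ², precisions add: τ_n = τ₀ + n/σ².
So 1/σ₀² = 1/8.9498 − 7/67.8 = 0.111734 − 0.103245 = 0.008489.
Hence σ₀² = 1/0.008489 ≈ 117.8.

σ₀² = 117.8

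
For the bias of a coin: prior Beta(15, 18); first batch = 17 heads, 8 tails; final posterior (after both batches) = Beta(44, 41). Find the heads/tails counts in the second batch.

12 heads and 15 tails

Sequential conjugate updates are equivalent to a single update on the pooled data, so total successes = posterior α − prior α and total failures = posterior β − prior β.
Total across both batches: 44−15=29 heads, 41−18=23 tails.
Subtract the first batch: 29−17=12 heads and 23−8=15 tails.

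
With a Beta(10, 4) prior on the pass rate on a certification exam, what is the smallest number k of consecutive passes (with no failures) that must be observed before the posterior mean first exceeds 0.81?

After k passes and 0 failures the posterior is Beta(10+k, 4), with mean (10+k)/(10+4+k).
Set (10+k)/(14+k) > 0.81 and solve: k > (0.81·14 − 10)/(1 − 0.81) = 7.053.
The smallest integer exceeding 7.053 is 8, and checking k=8: (18)/(22) = 0.8182 > 0.81.

k = 8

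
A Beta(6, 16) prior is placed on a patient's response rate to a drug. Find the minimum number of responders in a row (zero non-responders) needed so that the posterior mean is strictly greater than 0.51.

k = 11

After k responders and 0 non-responders the posterior is Beta(6+k, 16), with mean (6+k)/(6+16+k).
Set (6+k)/(22+k) > 0.51 and solve: k > (0.51·22 − 6)/(1 − 0.51) = 10.653.
The smallest integer exceeding 10.653 is 11, and checking k=11: (17)/(33) = 0.5152 > 0.51.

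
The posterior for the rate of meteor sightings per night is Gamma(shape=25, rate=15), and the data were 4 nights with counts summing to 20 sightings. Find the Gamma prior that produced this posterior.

Gamma(shape=5, rate=11)

A Gamma(α, β) prior (rate parametrization) on a Poisson rate with n observations summing to S gives posterior Gamma(α+S, β+n).
So α = 25 − 20 = 5 and β = 15 − 4 = 11.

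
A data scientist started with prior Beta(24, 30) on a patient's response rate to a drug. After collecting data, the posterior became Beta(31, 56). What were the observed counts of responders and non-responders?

Beta is conjugate to the binomial likelihood: posterior = Beta(α+s, β+f).
Match parameters: s=31−24=7, f=56−30=26.

7 responders and 26 non-responders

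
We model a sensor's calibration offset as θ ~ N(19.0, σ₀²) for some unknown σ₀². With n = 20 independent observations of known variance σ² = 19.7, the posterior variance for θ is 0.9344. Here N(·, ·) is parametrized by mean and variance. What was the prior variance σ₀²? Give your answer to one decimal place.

Posterior precision equals prior precision plus data precision: 1/σ_n² = 1/σ₀² + n/σ².
So 1/σ₀² = 1/0.9344 − 20/19.7 = 1.070205 − 1.015228 = 0.054977.
Hence σ₀² = 1/0.054977 ≈ 18.2.

σ₀² = 18.2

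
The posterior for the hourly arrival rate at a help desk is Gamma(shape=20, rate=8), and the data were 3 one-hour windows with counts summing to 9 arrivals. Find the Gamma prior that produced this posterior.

Gamma–Poisson conjugacy: posterior shape = α + Σxᵢ, posterior rate = β + n.
So α = 20 − 9 = 11 and β = 8 − 3 = 5.

Gamma(shape=11, rate=5)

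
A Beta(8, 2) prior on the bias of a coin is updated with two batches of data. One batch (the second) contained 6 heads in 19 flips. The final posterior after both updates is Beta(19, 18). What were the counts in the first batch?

Because Beta–binomial updating is additive in the counts, the combined data contributed (α_post−α_prior, β_post−β_prior) successes and failures.
Total across both batches: 19−8=11 heads, 18−2=16 tails.
Subtract the second batch: 11−6=5 heads and 16−13=3 tails.

5 heads and 3 tails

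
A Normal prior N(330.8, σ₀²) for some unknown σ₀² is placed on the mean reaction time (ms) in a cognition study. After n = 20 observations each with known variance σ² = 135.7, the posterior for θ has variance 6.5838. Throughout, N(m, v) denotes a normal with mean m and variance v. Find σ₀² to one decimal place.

Posterior precision equals prior precision plus data precision: 1/σ_n² = 1/σ₀² + n/σ².
So 1/σ₀² = 1/6.5838 − 20/135.7 = 0.151888 − 0.147384 = 0.004504.
Hence σ₀² = 1/0.004504 ≈ 222.0.

σ₀² = 222.0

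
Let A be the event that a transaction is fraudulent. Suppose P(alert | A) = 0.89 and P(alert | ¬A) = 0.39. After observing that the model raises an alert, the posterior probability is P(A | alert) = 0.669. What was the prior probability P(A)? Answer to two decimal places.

In odds form, posterior odds = prior odds × likelihood ratio, so prior odds = posterior odds ÷ LR.
Posterior odds = 0.669/(1−0.669) = 2.0211. LR = 0.89/0.39 = 2.2821.
Prior odds = 2.0211/2.2821 = 0.8856, so P(A) = 0.8856/(1+0.8856) ≈ 0.47.

P(A) = 0.47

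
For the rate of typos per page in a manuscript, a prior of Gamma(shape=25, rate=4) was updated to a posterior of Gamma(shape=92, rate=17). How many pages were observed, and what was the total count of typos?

n = 13 pages with total 67 typos

Gamma–Poisson conjugacy: posterior shape = α + Σxᵢ, posterior rate = β + n.
Matching: Σxᵢ = 92 − 25 = 67 and n = 17 − 4 = 13.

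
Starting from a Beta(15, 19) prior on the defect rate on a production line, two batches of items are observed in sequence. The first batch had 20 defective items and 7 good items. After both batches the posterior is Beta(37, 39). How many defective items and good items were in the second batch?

Because Beta–binomial updating is additive in the counts, the combined data contributed (α_post−α_prior, β_post−β_prior) successes and failures.
Total across both batches: 37−15=22 defective items, 39−19=20 good items.
Subtract the first batch: 22−20=2 defective items and 20−7=13 good items.

2 defective items and 13 good items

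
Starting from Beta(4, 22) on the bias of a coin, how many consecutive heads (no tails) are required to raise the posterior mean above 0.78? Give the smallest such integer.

After k heads and 0 tails the posterior is Beta(4+k, 22), with mean (4+k)/(4+22+k).
Set (4+k)/(26+k) > 0.78 and solve: k > (0.78·26 − 4)/(1 − 0.78) = 74.000.
The smallest integer exceeding 74.000 is 75, and checking k=75: (79)/(101) = 0.7822 > 0.78.

k = 75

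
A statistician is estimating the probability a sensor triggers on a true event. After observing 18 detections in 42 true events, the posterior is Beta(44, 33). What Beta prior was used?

Under Beta–binomial conjugacy the posterior parameters are (a+s, b+f).
So a = 44 − 18 = 26 and b = 33 − 24 = 9.

Beta(26, 9)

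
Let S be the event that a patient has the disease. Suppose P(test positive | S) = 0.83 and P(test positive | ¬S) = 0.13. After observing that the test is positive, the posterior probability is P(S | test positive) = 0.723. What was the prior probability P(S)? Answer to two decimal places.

Bayes' rule in odds form gives O(S|E) = O(S)·[P(E|S)/P(E|¬S)], hence O(S) = O(S|E)/LR.
Posterior odds = 0.723/(1−0.723) = 2.6101. LR = 0.83/0.13 = 6.3846.
Prior odds = 2.6101/6.3846 = 0.4088, so P(S) = 0.4088/(1+0.4088) ≈ 0.29.

P(S) = 0.29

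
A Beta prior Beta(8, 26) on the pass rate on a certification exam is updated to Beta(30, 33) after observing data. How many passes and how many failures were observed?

22 passes and 7 failures

Under Beta–binomial conjugacy the posterior parameters are (α+s, β+f).
So s = 30 − 8 = 22 and f = 33 − 26 = 7.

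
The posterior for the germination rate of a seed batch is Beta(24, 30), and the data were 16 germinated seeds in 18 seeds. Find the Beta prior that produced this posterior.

Beta is conjugate to the binomial likelihood: posterior = Beta(a+s, b+f).
So a = 24 − 16 = 8 and b = 30 − 2 = 28.

Beta(8, 28)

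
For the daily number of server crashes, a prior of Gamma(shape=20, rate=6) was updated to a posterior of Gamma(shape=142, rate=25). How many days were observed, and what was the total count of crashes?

n = 19 days with total 122 crashes

A Gamma(α, β) prior (rate parametrization) on a Poisson rate with n observations summing to S gives posterior Gamma(α+S, β+n).
Matching: Σxᵢ = 142 − 20 = 122 and n = 25 − 6 = 19.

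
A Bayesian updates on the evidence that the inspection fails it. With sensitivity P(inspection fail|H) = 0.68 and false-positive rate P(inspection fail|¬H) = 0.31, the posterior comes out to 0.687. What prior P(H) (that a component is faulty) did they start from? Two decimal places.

P(H) = 0.50

Bayes' rule in odds form gives O(H|E) = O(H)·[P(E|H)/P(E|¬H)], hence O(H) = O(H|E)/LR.
Posterior odds = 0.687/(1−0.687) = 2.1949. LR = 0.68/0.31 = 2.1935.
Prior odds = 2.1949/2.1935 = 1.0006, so P(H) = 1.0006/(1+1.0006) ≈ 0.50.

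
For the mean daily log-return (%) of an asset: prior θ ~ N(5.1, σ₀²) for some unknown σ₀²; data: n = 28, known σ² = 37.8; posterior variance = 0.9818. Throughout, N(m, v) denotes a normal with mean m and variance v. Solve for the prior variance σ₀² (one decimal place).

σ₀² = 3.6

For the Normal–Normal model with known σ², precisions add: τ_n = τ₀ + n/σ².
So 1/σ₀² = 1/0.9818 − 28/37.8 = 1.018537 − 0.740741 = 0.277796.
Hence σ₀² = 1/0.277796 ≈ 3.6.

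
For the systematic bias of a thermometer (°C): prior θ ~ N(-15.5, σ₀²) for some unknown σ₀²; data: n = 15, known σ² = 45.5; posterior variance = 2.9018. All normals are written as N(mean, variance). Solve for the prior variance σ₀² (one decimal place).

Posterior precision equals prior precision plus data precision: 1/σ_n² = 1/σ₀² + n/σ².
So 1/σ₀² = 1/2.9018 − 15/45.5 = 0.344614 − 0.329670 = 0.014944.
Hence σ₀² = 1/0.014944 ≈ 66.9.

σ₀² = 66.9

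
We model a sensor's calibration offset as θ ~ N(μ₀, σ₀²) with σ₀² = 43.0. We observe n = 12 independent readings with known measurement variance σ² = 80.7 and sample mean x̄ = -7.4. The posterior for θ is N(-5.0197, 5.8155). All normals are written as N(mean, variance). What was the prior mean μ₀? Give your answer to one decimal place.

The posterior mean is a precision-weighted average: μ_n = (τ₀μ₀ + τ_data·x̄)/(τ₀+τ_data), with τ₀=1/σ₀² and τ_data=n/σ².
Here τ₀ = 1/43.0 = 0.023256 and τ_data = 12/80.7 = 0.148699, so τ_n = 0.171955.
Rearranging for μ₀: μ₀ = (μ_n·τ_n − τ_data·x̄)/τ₀ = (-5.0197·0.171955 − 0.148699·-7.4) / 0.023256 = 0.237210/0.023256 ≈ 10.2.

μ₀ = 10.2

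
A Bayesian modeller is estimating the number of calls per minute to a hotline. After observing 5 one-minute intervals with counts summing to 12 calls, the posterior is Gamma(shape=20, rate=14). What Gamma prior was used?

Gamma(shape=8, rate=9)

A Gamma(α, β) prior (rate parametrization) on a Poisson rate with n observations summing to S gives posterior Gamma(α+S, β+n).
So α = 20 − 12 = 8 and β = 14 − 5 = 9.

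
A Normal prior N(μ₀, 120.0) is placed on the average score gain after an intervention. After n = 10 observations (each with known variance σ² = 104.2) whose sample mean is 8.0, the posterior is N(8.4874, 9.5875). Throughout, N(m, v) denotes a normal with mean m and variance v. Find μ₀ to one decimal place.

μ₀ = 14.1

The posterior mean is a precision-weighted average: μ_n = (τ₀μ₀ + τ_data·x̄)/(τ₀+τ_data), with τ₀=1/σ₀² and τ_data=n/σ².
Here τ₀ = 1/120.0 = 0.008333 and τ_data = 10/104.2 = 0.095969, so τ_n = 0.104302.
Rearranging for μ₀: μ₀ = (μ_n·τ_n − τ_data·x̄)/τ₀ = (8.4874·0.104302 − 0.095969·8.0) / 0.008333 = 0.117501/0.008333 ≈ 14.1.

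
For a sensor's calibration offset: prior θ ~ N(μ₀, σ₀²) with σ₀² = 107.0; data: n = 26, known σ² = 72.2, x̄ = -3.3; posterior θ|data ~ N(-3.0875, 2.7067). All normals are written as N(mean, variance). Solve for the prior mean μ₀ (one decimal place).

μ₀ = 5.1

With known observation variance, the Normal–Normal posterior has precision τ_n = τ₀ + n/σ² and mean μ_n = (τ₀μ₀ + (n/σ²)x̄)/τ_n.
Here τ₀ = 1/107.0 = 0.009346 and τ_data = 26/72.2 = 0.360111, so τ_n = 0.369457.
Rearranging for μ₀: μ₀ = (μ_n·τ_n − τ_data·x̄)/τ₀ = (-3.0875·0.369457 − 0.360111·-3.3) / 0.009346 = 0.047668/0.009346 ≈ 5.1.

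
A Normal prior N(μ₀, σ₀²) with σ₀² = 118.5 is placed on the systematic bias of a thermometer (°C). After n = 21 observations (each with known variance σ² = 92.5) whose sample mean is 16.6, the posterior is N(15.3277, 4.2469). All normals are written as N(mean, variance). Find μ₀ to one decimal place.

The posterior mean is a precision-weighted average: μ_n = (τ₀μ₀ + τ_data·x̄)/(τ₀+τ_data), with τ₀=1/σ₀² and τ_data=n/σ².
Here τ₀ = 1/118.5 = 0.008439 and τ_data = 21/92.5 = 0.227027, so τ_n = 0.235466.
Rearranging for μ₀: μ₀ = (μ_n·τ_n − τ_data·x̄)/τ₀ = (15.3277·0.235466 − 0.227027·16.6) / 0.008439 = -0.159496/0.008439 ≈ -18.9.

μ₀ = -18.9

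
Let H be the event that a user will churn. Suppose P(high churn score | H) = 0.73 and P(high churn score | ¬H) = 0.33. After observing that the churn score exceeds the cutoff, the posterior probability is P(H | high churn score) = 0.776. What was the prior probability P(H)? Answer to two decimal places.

P(H) = 0.61

In odds form, posterior odds = prior odds × likelihood ratio, so prior odds = posterior odds ÷ LR.
Posterior odds = 0.776/(1−0.776) = 3.4643. LR = 0.73/0.33 = 2.2121.
Prior odds = 3.4643/2.2121 = 1.5661, so P(H) = 1.5661/(1+1.5661) ≈ 0.61.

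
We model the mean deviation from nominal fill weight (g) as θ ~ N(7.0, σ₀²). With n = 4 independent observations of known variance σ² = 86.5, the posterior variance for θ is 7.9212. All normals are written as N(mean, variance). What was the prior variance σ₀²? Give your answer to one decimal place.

For the Normal–Normal model with known σ², precisions add: τ_n = τ₀ + n/σ².
So 1/σ₀² = 1/7.9212 − 4/86.5 = 0.126243 − 0.046243 = 0.080000.
Hence σ₀² = 1/0.080000 ≈ 12.5.

σ₀² = 12.5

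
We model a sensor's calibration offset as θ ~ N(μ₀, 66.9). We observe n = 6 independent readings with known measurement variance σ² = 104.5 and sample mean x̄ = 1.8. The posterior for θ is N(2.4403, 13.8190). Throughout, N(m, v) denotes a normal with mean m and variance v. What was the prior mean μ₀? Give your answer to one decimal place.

μ₀ = 4.9

The posterior mean is a precision-weighted average: μ_n = (τ₀μ₀ + τ_data·x̄)/(τ₀+τ_data), with τ₀=1/σ₀² and τ_data=n/σ².
Here τ₀ = 1/66.9 = 0.014948 and τ_data = 6/104.5 = 0.057416, so τ_n = 0.072364.
Rearranging for μ₀: μ₀ = (μ_n·τ_n − τ_data·x̄)/τ₀ = (2.4403·0.072364 − 0.057416·1.8) / 0.014948 = 0.073241/0.014948 ≈ 4.9.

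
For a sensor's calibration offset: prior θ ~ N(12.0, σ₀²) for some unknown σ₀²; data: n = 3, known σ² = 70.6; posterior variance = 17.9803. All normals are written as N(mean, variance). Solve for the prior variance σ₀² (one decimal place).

Posterior precision equals prior precision plus data precision: 1/σ_n² = 1/σ₀² + n/σ².
So 1/σ₀² = 1/17.9803 − 3/70.6 = 0.055616 − 0.042493 = 0.013123.
Hence σ₀² = 1/0.013123 ≈ 76.2.

σ₀² = 76.2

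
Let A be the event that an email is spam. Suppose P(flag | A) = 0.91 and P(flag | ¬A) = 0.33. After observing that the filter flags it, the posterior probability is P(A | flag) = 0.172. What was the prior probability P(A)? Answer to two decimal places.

Bayes' rule in odds form gives O(A|E) = O(A)·[P(E|A)/P(E|¬A)], hence O(A) = O(A|E)/LR.
Posterior odds = 0.172/(1−0.172) = 0.2077. LR = 0.91/0.33 = 2.7576.
Prior odds = 0.2077/2.7576 = 0.0753, so P(A) = 0.0753/(1+0.0753) ≈ 0.07.

P(A) = 0.07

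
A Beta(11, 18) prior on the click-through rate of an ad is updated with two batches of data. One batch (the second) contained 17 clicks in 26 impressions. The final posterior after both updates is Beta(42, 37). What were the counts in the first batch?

Because Beta–binomial updating is additive in the counts, the combined data contributed (α_post−α_prior, β_post−β_prior) successes and failures.
Total across both batches: 42−11=31 clicks, 37−18=19 non-clicks.
Subtract the second batch: 31−17=14 clicks and 19−9=10 non-clicks.

14 clicks and 10 non-clicks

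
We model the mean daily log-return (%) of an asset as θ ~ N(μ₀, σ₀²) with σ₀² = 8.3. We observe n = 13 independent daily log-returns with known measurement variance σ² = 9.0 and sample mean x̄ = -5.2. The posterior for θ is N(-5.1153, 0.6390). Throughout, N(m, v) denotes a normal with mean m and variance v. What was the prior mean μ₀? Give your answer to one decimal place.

μ₀ = -4.1

With known observation variance, the Normal–Normal posterior has precision τ_n = τ₀ + n/σ² and mean μ_n = (τ₀μ₀ + (n/σ²)x̄)/τ_n.
Here τ₀ = 1/8.3 = 0.120482 and τ_data = 13/9.0 = 1.444444, so τ_n = 1.564926.
Rearranging for μ₀: μ₀ = (μ_n·τ_n − τ_data·x̄)/τ₀ = (-5.1153·1.564926 − 1.444444·-5.2) / 0.120482 = -0.493957/0.120482 ≈ -4.1.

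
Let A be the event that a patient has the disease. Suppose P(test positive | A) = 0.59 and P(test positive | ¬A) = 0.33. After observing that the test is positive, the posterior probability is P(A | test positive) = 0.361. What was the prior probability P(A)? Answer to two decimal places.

P(A) = 0.24

Bayes' rule in odds form gives O(A|E) = O(A)·[P(E|A)/P(E|¬A)], hence O(A) = O(A|E)/LR.
Posterior odds = 0.361/(1−0.361) = 0.5649. LR = 0.59/0.33 = 1.7879.
Prior odds = 0.5649/1.7879 = 0.3160, so P(A) = 0.3160/(1+0.3160) ≈ 0.24.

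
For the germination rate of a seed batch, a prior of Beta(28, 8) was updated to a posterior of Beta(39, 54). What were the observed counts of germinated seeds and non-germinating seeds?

11 germinated seeds and 46 non-germinating seeds

A Beta(a, b) prior with s successes and f failures in binomial data gives a Beta(a+s, b+f) posterior.
So s = 39 − 28 = 11 and f = 54 − 8 = 46.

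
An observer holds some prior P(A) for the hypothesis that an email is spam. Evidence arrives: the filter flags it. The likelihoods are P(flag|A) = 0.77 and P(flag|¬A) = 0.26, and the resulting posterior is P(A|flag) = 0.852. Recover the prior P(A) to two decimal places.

P(A) = 0.66

In odds form, posterior odds = prior odds × likelihood ratio, so prior odds = posterior odds ÷ LR.
Posterior odds = 0.852/(1−0.852) = 5.7568. LR = 0.77/0.26 = 2.9615.
Prior odds = 5.7568/2.9615 = 1.9439, so P(A) = 1.9439/(1+1.9439) ≈ 0.66.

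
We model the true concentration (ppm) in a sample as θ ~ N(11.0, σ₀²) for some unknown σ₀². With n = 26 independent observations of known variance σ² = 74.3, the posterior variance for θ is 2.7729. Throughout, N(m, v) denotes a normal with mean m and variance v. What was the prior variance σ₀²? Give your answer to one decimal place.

σ₀² = 93.5

Posterior precision equals prior precision plus data precision: 1/σ_n² = 1/σ₀² + n/σ².
So 1/σ₀² = 1/2.7729 − 26/74.3 = 0.360633 − 0.349933 = 0.010700.
Hence σ₀² = 1/0.010700 ≈ 93.5.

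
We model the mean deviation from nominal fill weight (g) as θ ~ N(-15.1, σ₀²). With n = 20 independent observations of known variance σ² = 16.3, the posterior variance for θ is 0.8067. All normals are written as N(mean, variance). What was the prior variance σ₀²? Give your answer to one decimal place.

σ₀² = 79.2

Posterior precision equals prior precision plus data precision: 1/σ_n² = 1/σ₀² + n/σ².
So 1/σ₀² = 1/0.8067 − 20/16.3 = 1.239618 − 1.226994 = 0.012624.
Hence σ₀² = 1/0.012624 ≈ 79.2.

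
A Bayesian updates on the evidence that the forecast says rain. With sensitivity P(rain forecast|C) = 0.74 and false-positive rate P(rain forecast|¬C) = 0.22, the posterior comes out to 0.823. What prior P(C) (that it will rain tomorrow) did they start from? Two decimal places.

In odds form, posterior odds = prior odds × likelihood ratio, so prior odds = posterior odds ÷ LR.
Posterior odds = 0.823/(1−0.823) = 4.6497. LR = 0.74/0.22 = 3.3636.
Prior odds = 4.6497/3.3636 = 1.3824, so P(C) = 1.3824/(1+1.3824) ≈ 0.58.

P(C) = 0.58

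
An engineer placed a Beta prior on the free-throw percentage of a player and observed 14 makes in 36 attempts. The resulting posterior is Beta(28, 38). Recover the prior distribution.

Under Beta–binomial conjugacy the posterior parameters are (α+s, β+f).
So α = 28 − 14 = 14 and β = 38 − 22 = 16.

Beta(14, 16)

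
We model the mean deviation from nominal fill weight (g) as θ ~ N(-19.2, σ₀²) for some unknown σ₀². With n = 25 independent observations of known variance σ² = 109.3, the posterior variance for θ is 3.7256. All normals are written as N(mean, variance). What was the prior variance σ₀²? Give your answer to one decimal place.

σ₀² = 25.2

Posterior precision equals prior precision plus data precision: 1/σ_n² = 1/σ₀² + n/σ².
So 1/σ₀² = 1/3.7256 − 25/109.3 = 0.268413 − 0.228728 = 0.039685.
Hence σ₀² = 1/0.039685 ≈ 25.2.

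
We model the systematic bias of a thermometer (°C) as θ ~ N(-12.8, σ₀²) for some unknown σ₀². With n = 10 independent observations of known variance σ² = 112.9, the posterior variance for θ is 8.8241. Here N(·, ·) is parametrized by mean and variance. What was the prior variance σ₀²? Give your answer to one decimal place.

σ₀² = 40.4

Posterior precision equals prior precision plus data precision: 1/σ_n² = 1/σ₀² + n/σ².
So 1/σ₀² = 1/8.8241 − 10/112.9 = 0.113326 − 0.088574 = 0.024752.
Hence σ₀² = 1/0.024752 ≈ 40.4.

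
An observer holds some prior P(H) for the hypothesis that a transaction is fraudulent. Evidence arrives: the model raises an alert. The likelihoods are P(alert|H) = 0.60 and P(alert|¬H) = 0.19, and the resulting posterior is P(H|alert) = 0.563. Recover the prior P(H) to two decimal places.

In odds form, posterior odds = prior odds × likelihood ratio, so prior odds = posterior odds ÷ LR.
Posterior odds = 0.563/(1−0.563) = 1.2883. LR = 0.60/0.19 = 3.1579.
Prior odds = 1.2883/3.1579 = 0.4080, so P(H) = 0.4080/(1+0.4080) ≈ 0.29.

P(H) = 0.29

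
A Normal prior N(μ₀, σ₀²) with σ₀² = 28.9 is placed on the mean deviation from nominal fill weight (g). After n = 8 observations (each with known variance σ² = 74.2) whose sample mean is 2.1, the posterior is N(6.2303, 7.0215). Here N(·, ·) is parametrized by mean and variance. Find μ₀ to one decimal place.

μ₀ = 19.1

The posterior mean is a precision-weighted average: μ_n = (τ₀μ₀ + τ_data·x̄)/(τ₀+τ_data), with τ₀=1/σ₀² and τ_data=n/σ².
Here τ₀ = 1/28.9 = 0.034602 and τ_data = 8/74.2 = 0.107817, so τ_n = 0.142419.
Rearranging for μ₀: μ₀ = (μ_n·τ_n − τ_data·x̄)/τ₀ = (6.2303·0.142419 − 0.107817·2.1) / 0.034602 = 0.660897/0.034602 ≈ 19.1.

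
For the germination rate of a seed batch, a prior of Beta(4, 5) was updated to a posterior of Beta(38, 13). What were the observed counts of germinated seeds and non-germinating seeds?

34 germinated seeds and 8 non-germinating seeds

Beta is conjugate to the binomial likelihood: posterior = Beta(α+s, β+f).
So s = 38 − 4 = 34 and f = 13 − 5 = 8.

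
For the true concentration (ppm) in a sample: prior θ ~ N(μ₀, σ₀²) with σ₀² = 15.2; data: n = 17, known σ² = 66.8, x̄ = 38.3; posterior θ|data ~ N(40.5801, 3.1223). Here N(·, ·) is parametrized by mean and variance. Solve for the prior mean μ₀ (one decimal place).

The posterior mean is a precision-weighted average: μ_n = (τ₀μ₀ + τ_data·x̄)/(τ₀+τ_data), with τ₀=1/σ₀² and τ_data=n/σ².
Here τ₀ = 1/15.2 = 0.065789 and τ_data = 17/66.8 = 0.254491, so τ_n = 0.320280.
Rearranging for μ₀: μ₀ = (μ_n·τ_n − τ_data·x̄)/τ₀ = (40.5801·0.320280 − 0.254491·38.3) / 0.065789 = 3.249989/0.065789 ≈ 49.4.

μ₀ = 49.4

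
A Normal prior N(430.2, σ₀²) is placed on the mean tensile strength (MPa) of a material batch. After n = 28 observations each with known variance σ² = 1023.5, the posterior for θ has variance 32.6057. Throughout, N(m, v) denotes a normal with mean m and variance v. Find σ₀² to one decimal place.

σ₀² = 301.9

For the Normal–Normal model with known σ², precisions add: τ_n = τ₀ + n/σ².
So 1/σ₀² = 1/32.6057 − 28/1023.5 = 0.030669 − 0.027357 = 0.003312.
Hence σ₀² = 1/0.003312 ≈ 301.9.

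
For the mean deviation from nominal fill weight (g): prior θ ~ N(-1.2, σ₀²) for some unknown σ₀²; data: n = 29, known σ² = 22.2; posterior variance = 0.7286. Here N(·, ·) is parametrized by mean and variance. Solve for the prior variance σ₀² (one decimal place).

σ₀² = 15.1

For the Normal–Normal model with known σ², precisions add: τ_n = τ₀ + n/σ².
So 1/σ₀² = 1/0.7286 − 29/22.2 = 1.372495 − 1.306306 = 0.066189.
Hence σ₀² = 1/0.066189 ≈ 15.1.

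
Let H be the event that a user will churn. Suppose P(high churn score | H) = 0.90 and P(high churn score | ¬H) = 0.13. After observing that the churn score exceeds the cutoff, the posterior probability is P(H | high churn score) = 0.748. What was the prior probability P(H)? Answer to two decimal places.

P(H) = 0.30

Bayes' rule in odds form gives O(H|E) = O(H)·[P(E|H)/P(E|¬H)], hence O(H) = O(H|E)/LR.
Posterior odds = 0.748/(1−0.748) = 2.9683. LR = 0.90/0.13 = 6.9231.
Prior odds = 2.9683/6.9231 = 0.4288, so P(H) = 0.4288/(1+0.4288) ≈ 0.30.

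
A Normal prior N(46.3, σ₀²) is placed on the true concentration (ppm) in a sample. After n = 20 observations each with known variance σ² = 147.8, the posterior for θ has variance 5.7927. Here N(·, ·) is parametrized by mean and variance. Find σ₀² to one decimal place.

For the Normal–Normal model with known σ², precisions add: τ_n = τ₀ + n/σ².
So 1/σ₀² = 1/5.7927 − 20/147.8 = 0.172631 − 0.135318 = 0.037313.
Hence σ₀² = 1/0.037313 ≈ 26.8.

σ₀² = 26.8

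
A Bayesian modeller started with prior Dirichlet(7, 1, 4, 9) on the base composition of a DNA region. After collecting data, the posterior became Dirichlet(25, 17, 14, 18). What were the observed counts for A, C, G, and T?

counts (18, 16, 10, 9)

For a Dirichlet(α) prior with multinomial counts c, the posterior is Dirichlet(α + c) componentwise.
Counts are posterior − prior componentwise: 25−7=18, 17−1=16, 14−4=10, 18−9=9.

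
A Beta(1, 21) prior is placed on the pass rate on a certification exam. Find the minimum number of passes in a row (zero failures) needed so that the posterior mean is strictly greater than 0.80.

k = 84

After k passes and 0 failures the posterior is Beta(1+k, 21), with mean (1+k)/(1+21+k).
Set (1+k)/(22+k) > 0.80 and solve: k > (0.80·22 − 1)/(1 − 0.80) = 83.000.
The smallest integer exceeding 83.000 is 84, and checking k=84: (85)/(106) = 0.8019 > 0.80.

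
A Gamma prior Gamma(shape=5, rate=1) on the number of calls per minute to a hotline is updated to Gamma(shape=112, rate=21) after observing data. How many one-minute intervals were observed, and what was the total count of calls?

Gamma–Poisson conjugacy: posterior shape = α + Σxᵢ, posterior rate = β + n.
Matching: Σxᵢ = 112 − 5 = 107 and n = 21 − 1 = 20.

n = 20 one-minute intervals with total 107 calls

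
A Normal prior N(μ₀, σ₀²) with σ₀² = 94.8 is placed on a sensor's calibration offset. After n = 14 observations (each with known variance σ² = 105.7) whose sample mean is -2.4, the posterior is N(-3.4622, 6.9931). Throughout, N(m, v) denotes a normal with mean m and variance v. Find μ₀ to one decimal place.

With known observation variance, the Normal–Normal posterior has precision τ_n = τ₀ + n/σ² and mean μ_n = (τ₀μ₀ + (n/σ²)x̄)/τ_n.
Here τ₀ = 1/94.8 = 0.010549 and τ_data = 14/105.7 = 0.132450, so τ_n = 0.142999.
Rearranging for μ₀: μ₀ = (μ_n·τ_n − τ_data·x̄)/τ₀ = (-3.4622·0.142999 − 0.132450·-2.4) / 0.010549 = -0.177211/0.010549 ≈ -16.8.

μ₀ = -16.8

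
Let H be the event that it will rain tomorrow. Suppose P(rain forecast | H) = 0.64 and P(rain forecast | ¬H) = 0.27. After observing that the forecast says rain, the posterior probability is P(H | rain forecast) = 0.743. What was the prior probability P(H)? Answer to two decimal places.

P(H) = 0.55

Bayes' rule in odds form gives O(H|E) = O(H)·[P(E|H)/P(E|¬H)], hence O(H) = O(H|E)/LR.
Posterior odds = 0.743/(1−0.743) = 2.8911. LR = 0.64/0.27 = 2.3704.
Prior odds = 2.8911/2.3704 = 1.2197, so P(H) = 1.2197/(1+1.2197) ≈ 0.55.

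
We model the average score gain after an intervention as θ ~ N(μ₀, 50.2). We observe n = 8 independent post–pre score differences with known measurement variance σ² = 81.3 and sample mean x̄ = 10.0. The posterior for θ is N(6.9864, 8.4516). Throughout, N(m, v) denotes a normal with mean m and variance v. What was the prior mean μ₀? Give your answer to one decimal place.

μ₀ = -7.9

The posterior mean is a precision-weighted average: μ_n = (τ₀μ₀ + τ_data·x̄)/(τ₀+τ_data), with τ₀=1/σ₀² and τ_data=n/σ².
Here τ₀ = 1/50.2 = 0.019920 and τ_data = 8/81.3 = 0.098401, so τ_n = 0.118321.
Rearranging for μ₀: μ₀ = (μ_n·τ_n − τ_data·x̄)/τ₀ = (6.9864·0.118321 − 0.098401·10.0) / 0.019920 = -0.157372/0.019920 ≈ -7.9.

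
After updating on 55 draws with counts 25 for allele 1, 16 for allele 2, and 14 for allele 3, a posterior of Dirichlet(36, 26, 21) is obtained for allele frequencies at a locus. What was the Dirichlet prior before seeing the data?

Dirichlet(11, 10, 7)

For a Dirichlet(α) prior with multinomial counts c, the posterior is Dirichlet(α + c) componentwise.
Subtract each count from the matching posterior parameter: 36−25=11, 26−16=10, 21−14=7.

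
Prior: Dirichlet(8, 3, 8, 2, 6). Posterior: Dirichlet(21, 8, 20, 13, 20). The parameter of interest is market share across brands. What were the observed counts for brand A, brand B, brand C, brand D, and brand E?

For a Dirichlet(α) prior with multinomial counts c, the posterior is Dirichlet(α + c) componentwise.
Counts are posterior − prior componentwise: 21−8=13, 8−3=5, 20−8=12, 13−2=11, 20−6=14.

counts (13, 5, 12, 11, 14)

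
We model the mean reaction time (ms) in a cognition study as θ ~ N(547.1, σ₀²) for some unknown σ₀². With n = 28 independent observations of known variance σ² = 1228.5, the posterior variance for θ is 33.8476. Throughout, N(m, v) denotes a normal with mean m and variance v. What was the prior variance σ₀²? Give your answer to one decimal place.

Posterior precision equals prior precision plus data precision: 1/σ_n² = 1/σ₀² + n/σ².
So 1/σ₀² = 1/33.8476 − 28/1228.5 = 0.029544 − 0.022792 = 0.006752.
Hence σ₀² = 1/0.006752 ≈ 148.1.

σ₀² = 148.1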